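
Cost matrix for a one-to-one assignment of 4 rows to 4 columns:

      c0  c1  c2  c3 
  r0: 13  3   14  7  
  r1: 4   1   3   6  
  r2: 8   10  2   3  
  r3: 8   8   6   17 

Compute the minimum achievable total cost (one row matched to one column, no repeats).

Minimum assignment cost: 16

optimal assignment: row0→col1 (cost 3), row1→col0 (cost 4), row2→col3 (cost 3), row3→col2 (cost 6)
total = 3 + 4 + 3 + 6 = 16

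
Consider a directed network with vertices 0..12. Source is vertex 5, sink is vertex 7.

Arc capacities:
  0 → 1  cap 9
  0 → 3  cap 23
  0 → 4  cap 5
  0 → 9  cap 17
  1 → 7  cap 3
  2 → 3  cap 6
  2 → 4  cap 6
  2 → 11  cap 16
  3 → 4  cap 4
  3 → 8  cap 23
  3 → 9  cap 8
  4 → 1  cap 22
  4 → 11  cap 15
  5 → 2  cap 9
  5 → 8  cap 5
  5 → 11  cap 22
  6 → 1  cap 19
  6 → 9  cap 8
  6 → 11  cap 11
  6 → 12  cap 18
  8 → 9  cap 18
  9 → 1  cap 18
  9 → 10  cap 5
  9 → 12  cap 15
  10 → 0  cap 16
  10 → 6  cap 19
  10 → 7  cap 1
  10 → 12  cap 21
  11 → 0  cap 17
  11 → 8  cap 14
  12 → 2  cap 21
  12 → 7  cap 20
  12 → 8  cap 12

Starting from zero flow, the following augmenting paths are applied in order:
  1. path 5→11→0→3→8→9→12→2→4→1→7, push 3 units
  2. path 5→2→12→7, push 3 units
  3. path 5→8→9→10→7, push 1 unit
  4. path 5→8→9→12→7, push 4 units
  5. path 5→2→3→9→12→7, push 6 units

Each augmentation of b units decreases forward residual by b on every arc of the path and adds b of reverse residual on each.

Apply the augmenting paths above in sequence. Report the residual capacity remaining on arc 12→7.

after path 1 (5→11→0→3→8→9→12→2→4→1→7, push 3): res(12,7)=20
after path 2 (5→2→12→7, push 3): res(12,7)=17
after path 3 (5→8→9→10→7, push 1): res(12,7)=17
after path 4 (5→8→9→12→7, push 4): res(12,7)=13
after path 5 (5→2→3→9→12→7, push 6): res(12,7)=7

Residual capacity of (12,7): 7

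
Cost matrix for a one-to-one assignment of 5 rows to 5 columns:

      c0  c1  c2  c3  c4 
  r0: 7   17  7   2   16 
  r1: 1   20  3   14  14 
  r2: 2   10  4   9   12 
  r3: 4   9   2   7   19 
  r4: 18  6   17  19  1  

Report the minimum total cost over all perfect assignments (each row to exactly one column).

optimal assignment: row0→col3 (cost 2), row1→col0 (cost 1), row2→col1 (cost 10), row3→col2 (cost 2), row4→col4 (cost 1)
total = 2 + 1 + 10 + 2 + 1 = 16

Minimum assignment cost: 16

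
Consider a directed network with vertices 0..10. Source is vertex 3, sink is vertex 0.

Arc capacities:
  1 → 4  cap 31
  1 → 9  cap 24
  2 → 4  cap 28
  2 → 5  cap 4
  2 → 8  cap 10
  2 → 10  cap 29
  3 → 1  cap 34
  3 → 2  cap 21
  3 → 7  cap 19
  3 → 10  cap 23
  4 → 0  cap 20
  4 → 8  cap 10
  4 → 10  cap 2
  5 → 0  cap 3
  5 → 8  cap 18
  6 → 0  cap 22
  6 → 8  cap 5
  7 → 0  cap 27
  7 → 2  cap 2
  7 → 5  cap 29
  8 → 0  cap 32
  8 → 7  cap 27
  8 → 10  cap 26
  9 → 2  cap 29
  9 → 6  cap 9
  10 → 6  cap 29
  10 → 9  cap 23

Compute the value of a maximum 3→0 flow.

augment #1: 3→7→0 bottleneck 19, total now 19
augment #2: 3→1→4→0 bottleneck 20, total now 39
augment #3: 3→2→5→0 bottleneck 3, total now 42
augment #4: 3→2→8→0 bottleneck 10, total now 52
augment #5: 3→10→6→0 bottleneck 22, total now 74
augment #6: 3→1→4→8→0 bottleneck 10, total now 84
augment #7: 3→2→5→8→0 bottleneck 1, total now 85
augment #8: 3→10→6→8→0 bottleneck 1, total now 86
augment #9: 3→1→9→6→8→0 bottleneck 4, total now 90

Maximum flow value: 90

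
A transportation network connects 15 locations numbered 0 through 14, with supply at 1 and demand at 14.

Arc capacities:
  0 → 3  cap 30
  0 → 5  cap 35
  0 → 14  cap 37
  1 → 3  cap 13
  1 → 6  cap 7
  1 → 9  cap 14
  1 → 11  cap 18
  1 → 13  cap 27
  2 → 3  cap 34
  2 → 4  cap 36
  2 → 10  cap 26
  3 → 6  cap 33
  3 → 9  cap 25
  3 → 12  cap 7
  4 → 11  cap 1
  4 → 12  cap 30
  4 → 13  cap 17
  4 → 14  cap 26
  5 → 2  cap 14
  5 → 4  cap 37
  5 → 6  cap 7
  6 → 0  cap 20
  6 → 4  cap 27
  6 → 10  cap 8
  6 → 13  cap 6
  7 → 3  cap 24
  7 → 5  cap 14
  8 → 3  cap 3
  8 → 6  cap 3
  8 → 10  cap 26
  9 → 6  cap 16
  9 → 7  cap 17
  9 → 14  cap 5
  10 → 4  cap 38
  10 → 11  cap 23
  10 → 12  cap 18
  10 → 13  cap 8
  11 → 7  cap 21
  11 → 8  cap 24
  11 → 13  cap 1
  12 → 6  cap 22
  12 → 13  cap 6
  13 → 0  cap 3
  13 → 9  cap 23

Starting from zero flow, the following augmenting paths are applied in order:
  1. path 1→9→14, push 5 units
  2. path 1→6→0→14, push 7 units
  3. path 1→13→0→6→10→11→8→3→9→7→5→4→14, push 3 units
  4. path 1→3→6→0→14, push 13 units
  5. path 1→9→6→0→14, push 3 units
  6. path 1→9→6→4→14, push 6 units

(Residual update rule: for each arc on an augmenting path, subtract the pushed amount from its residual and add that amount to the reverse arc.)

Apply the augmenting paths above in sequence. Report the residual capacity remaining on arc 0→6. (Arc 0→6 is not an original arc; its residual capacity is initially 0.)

Residual capacity of (0,6): 20

after path 1 (1→9→14, push 5): res(0,6)=0
after path 2 (1→6→0→14, push 7): res(0,6)=7
after path 3 (1→13→0→6→10→11→8→3→9→7→5→4→14, push 3): res(0,6)=4
after path 4 (1→3→6→0→14, push 13): res(0,6)=17
after path 5 (1→9→6→0→14, push 3): res(0,6)=20
after path 6 (1→9→6→4→14, push 6): res(0,6)=20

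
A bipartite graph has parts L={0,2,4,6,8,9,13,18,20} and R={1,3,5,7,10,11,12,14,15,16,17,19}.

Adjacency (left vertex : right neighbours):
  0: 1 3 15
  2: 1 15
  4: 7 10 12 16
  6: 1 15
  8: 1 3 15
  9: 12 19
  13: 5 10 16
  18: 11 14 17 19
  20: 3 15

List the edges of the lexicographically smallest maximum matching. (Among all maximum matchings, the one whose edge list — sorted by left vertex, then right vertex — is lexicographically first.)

Lex-smallest maximum matching: {(0,1), (2,15), (4,7), (8,3), (9,12), (13,5), (18,11)}

|M| = 7 (so the lex-smallest maximum matching has 7 edges)
process left vertices in ascending order; for each, take the smallest-labelled available neighbour that still permits 7 edges overall, or leave it unmatched if none does
lex-smallest matching: {0-1, 2-15, 4-7, 8-3, 9-12, 13-5, 18-11}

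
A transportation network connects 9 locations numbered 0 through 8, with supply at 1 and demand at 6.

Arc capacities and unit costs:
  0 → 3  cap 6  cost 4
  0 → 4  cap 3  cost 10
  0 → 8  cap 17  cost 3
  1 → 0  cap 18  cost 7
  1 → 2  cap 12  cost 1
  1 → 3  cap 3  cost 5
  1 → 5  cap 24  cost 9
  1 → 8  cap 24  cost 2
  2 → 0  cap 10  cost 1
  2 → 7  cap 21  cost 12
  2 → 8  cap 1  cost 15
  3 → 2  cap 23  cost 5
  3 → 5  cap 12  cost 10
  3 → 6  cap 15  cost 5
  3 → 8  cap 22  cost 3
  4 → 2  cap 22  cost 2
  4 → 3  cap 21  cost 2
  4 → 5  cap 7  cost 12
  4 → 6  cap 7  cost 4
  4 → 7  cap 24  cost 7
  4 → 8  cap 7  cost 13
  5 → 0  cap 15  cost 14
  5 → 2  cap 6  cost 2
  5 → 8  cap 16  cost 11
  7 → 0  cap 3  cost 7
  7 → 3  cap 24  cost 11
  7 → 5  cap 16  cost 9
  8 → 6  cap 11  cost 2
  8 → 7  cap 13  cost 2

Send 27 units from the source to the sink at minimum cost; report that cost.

Minimum cost for 27 units: 268

shortest-cost path #1: 1→8→6 push 11 @ unit cost 4 (adds 44)
shortest-cost path #2: 1→3→6 push 3 @ unit cost 10 (adds 30)
shortest-cost path #3: 1→2→0→3→6 push 6 @ unit cost 11 (adds 66)
shortest-cost path #4: 1→2→0→4→6 push 3 @ unit cost 16 (adds 48)
shortest-cost path #5: 1→8→7→3→6 push 4 @ unit cost 20 (adds 80)
total cost = 268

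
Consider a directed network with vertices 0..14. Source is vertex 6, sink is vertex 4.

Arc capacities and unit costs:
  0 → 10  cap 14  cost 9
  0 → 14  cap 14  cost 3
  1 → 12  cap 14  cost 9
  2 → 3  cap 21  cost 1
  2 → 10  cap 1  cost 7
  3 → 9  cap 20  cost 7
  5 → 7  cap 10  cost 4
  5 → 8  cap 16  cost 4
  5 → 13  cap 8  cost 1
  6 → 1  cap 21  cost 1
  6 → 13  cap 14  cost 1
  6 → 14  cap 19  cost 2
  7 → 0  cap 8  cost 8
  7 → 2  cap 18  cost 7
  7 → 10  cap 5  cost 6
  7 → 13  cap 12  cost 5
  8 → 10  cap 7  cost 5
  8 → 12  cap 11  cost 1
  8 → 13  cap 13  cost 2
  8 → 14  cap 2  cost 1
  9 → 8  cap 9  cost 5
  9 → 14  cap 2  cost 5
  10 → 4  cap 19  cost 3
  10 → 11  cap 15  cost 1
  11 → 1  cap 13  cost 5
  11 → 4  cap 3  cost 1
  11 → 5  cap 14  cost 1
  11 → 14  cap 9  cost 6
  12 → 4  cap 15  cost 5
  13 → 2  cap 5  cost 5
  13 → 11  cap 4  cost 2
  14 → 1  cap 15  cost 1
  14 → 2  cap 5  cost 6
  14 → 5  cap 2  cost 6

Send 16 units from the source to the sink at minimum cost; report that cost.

shortest-cost path #1: 6→13→11→4 push 3 @ unit cost 4 (adds 12)
shortest-cost path #2: 6→13→11→5→8→12→4 push 1 @ unit cost 14 (adds 14)
shortest-cost path #3: 6→1→12→4 push 12 @ unit cost 15 (adds 180)
total cost = 206

Minimum cost for 16 units: 206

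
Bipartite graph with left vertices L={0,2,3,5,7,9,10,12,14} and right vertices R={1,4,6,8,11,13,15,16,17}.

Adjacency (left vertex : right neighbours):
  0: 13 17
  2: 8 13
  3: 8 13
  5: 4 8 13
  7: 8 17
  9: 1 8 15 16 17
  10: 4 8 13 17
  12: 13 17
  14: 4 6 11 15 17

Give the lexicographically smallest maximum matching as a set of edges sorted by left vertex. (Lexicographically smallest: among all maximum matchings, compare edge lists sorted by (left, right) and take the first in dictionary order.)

|M| = 6 (so the lex-smallest maximum matching has 6 edges)
process left vertices in ascending order; for each, take the smallest-labelled available neighbour that still permits 6 edges overall, or leave it unmatched if none does
lex-smallest matching: {0-13, 2-8, 5-4, 7-17, 9-1, 14-6}

Lex-smallest maximum matching: {(0,13), (2,8), (5,4), (7,17), (9,1), (14,6)}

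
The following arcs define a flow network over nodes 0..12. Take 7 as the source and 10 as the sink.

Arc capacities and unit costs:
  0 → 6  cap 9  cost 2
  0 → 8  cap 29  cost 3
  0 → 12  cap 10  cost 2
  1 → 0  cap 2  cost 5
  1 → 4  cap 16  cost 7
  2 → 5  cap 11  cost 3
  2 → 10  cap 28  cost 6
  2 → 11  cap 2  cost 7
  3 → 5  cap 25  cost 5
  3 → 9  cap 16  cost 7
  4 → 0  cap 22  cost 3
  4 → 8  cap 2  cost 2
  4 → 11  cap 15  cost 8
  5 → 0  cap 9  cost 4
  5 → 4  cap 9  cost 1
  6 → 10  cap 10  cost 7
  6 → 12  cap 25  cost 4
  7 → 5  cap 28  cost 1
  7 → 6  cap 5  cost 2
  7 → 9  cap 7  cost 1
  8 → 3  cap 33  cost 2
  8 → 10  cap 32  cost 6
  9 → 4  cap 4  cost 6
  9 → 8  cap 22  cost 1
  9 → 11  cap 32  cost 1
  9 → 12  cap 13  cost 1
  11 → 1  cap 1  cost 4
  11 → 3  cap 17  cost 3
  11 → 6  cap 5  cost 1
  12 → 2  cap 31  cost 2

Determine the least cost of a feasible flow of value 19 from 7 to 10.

shortest-cost path #1: 7→9→8→10 push 7 @ unit cost 8 (adds 56)
shortest-cost path #2: 7→6→10 push 5 @ unit cost 9 (adds 45)
shortest-cost path #3: 7→5→4→8→10 push 2 @ unit cost 10 (adds 20)
shortest-cost path #4: 7→5→0→6→10 push 5 @ unit cost 14 (adds 70)
total cost = 191

Minimum cost for 19 units: 191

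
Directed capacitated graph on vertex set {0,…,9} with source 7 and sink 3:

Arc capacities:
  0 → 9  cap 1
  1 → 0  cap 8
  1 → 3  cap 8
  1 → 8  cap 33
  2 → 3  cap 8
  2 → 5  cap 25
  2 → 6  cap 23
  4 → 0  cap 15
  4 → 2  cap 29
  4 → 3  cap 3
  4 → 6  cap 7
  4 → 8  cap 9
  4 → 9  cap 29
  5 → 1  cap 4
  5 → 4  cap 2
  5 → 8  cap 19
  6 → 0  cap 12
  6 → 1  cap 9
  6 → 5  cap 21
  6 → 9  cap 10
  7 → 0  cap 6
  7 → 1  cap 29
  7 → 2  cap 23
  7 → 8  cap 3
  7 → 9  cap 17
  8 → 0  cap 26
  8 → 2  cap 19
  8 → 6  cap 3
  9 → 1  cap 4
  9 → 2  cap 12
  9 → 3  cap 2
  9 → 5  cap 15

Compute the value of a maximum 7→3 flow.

Maximum flow value: 20

augment #1: 7→1→3 bottleneck 8, total now 8
augment #2: 7→2→3 bottleneck 8, total now 16
augment #3: 7→9→3 bottleneck 2, total now 18
augment #4: 7→2→5→4→3 bottleneck 2, total now 20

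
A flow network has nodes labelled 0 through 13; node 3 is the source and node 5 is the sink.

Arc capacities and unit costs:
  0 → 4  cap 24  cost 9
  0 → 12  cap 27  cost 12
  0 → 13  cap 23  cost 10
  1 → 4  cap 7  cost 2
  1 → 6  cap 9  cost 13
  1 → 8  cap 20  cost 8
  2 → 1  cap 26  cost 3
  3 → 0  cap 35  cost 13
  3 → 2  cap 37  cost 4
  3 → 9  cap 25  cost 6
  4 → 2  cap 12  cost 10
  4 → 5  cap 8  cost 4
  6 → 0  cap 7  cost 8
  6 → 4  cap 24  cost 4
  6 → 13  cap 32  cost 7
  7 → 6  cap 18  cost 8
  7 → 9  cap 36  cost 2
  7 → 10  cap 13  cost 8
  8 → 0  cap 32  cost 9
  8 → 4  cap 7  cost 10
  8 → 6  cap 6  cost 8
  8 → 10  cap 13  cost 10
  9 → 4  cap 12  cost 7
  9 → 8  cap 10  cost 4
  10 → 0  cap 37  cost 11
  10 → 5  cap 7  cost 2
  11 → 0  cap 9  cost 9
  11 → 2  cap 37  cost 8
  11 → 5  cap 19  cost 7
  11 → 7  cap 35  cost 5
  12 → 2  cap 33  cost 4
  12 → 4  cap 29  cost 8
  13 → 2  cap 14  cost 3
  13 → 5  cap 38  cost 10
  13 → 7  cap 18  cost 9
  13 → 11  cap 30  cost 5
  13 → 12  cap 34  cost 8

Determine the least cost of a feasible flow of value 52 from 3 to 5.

Minimum cost for 52 units: 1539

shortest-cost path #1: 3→2→1→4→5 push 7 @ unit cost 13 (adds 91)
shortest-cost path #2: 3→9→4→5 push 1 @ unit cost 17 (adds 17)
shortest-cost path #3: 3→9→8→10→5 push 7 @ unit cost 22 (adds 154)
shortest-cost path #4: 3→0→13→5 push 23 @ unit cost 33 (adds 759)
shortest-cost path #5: 3→9→8→6→13→5 push 3 @ unit cost 35 (adds 105)
shortest-cost path #6: 3→2→1→6→13→5 push 9 @ unit cost 37 (adds 333)
shortest-cost path #7: 3→2→1→8→6→13→5 push 2 @ unit cost 40 (adds 80)
total cost = 1539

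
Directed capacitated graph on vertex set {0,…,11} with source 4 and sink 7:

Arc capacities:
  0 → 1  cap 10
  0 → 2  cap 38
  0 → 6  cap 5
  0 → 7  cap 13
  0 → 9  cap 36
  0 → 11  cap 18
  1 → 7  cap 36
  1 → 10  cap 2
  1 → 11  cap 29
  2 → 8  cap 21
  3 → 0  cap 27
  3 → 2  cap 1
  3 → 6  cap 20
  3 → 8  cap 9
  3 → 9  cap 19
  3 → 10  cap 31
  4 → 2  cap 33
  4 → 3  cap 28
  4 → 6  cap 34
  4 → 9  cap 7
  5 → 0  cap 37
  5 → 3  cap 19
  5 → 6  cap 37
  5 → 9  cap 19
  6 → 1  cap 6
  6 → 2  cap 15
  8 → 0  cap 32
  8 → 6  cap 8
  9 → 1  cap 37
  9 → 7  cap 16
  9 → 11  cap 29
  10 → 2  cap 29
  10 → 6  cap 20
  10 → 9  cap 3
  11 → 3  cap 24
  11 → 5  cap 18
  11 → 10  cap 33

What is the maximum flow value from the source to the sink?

Maximum flow value: 62

augment #1: 4→9→7 bottleneck 7, total now 7
augment #2: 4→3→0→7 bottleneck 13, total now 20
augment #3: 4→3→9→7 bottleneck 9, total now 29
augment #4: 4→6→1→7 bottleneck 6, total now 35
augment #5: 4→3→0→1→7 bottleneck 6, total now 41
augment #6: 4→2→8→0→1→7 bottleneck 4, total now 45
augment #7: 4→2→8→0→9→1→7 bottleneck 17, total now 62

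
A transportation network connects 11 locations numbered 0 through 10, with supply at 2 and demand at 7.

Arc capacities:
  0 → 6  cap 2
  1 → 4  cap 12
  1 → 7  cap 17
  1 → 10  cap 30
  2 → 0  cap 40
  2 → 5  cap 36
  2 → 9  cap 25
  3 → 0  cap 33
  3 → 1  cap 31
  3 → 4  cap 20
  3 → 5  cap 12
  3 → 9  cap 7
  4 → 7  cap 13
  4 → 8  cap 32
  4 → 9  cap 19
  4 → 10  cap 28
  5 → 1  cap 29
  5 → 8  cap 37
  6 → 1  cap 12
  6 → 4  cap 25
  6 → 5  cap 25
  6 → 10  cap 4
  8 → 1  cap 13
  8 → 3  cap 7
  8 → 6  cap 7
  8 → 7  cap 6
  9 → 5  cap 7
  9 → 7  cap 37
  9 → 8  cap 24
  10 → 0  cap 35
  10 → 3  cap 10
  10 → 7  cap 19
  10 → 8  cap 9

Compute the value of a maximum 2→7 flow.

augment #1: 2→9→7 bottleneck 25, total now 25
augment #2: 2→5→1→7 bottleneck 17, total now 42
augment #3: 2→5→8→7 bottleneck 6, total now 48
augment #4: 2→0→6→4→7 bottleneck 2, total now 50
augment #5: 2→5→1→4→7 bottleneck 11, total now 61
augment #6: 2→5→1→10→7 bottleneck 1, total now 62
augment #7: 2→5→8→1→10→7 bottleneck 1, total now 63

Maximum flow value: 63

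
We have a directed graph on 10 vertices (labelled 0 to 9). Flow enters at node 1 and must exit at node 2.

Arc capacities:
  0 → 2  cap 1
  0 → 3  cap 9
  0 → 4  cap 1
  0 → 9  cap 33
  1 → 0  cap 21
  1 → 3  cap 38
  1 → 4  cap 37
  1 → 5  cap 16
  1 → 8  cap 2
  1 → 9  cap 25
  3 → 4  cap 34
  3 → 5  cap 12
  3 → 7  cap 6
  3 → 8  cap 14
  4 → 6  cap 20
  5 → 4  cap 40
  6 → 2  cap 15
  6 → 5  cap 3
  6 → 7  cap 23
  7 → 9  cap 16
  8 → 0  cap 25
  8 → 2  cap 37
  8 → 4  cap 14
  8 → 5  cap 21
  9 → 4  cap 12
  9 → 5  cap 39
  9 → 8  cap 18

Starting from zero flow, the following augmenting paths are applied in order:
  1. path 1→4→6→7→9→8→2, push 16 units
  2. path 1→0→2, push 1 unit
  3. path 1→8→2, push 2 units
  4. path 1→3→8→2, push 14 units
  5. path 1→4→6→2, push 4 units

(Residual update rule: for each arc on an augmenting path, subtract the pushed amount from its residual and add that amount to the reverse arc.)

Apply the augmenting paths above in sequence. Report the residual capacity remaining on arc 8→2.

Residual capacity of (8,2): 5

after path 1 (1→4→6→7→9→8→2, push 16): res(8,2)=21
after path 2 (1→0→2, push 1): res(8,2)=21
after path 3 (1→8→2, push 2): res(8,2)=19
after path 4 (1→3→8→2, push 14): res(8,2)=5
after path 5 (1→4→6→2, push 4): res(8,2)=5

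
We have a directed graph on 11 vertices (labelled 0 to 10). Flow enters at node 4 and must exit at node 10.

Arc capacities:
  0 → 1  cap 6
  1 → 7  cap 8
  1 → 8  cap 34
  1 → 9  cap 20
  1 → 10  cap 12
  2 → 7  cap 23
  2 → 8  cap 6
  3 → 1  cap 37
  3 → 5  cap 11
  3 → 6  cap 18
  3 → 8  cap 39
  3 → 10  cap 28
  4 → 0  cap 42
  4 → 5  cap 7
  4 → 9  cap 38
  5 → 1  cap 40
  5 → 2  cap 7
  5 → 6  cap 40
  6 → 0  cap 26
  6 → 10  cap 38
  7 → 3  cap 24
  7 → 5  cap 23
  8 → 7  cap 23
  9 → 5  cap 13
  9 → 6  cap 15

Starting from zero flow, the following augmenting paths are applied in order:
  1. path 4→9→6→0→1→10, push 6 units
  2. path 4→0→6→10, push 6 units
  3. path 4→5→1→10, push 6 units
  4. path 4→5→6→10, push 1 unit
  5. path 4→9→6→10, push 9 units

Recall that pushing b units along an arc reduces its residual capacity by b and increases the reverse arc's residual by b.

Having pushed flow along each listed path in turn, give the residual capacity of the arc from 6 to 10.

after path 1 (4→9→6→0→1→10, push 6): res(6,10)=38
after path 2 (4→0→6→10, push 6): res(6,10)=32
after path 3 (4→5→1→10, push 6): res(6,10)=32
after path 4 (4→5→6→10, push 1): res(6,10)=31
after path 5 (4→9→6→10, push 9): res(6,10)=22

Residual capacity of (6,10): 22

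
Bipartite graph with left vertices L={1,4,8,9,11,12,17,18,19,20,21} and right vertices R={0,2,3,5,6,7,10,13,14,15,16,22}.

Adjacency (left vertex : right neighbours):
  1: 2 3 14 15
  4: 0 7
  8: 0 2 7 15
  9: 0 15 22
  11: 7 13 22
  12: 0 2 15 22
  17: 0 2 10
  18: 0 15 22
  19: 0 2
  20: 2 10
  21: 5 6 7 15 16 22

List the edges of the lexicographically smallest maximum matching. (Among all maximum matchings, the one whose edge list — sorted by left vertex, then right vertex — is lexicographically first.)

|M| = 9 (so the lex-smallest maximum matching has 9 edges)
process left vertices in ascending order; for each, take the smallest-labelled available neighbour that still permits 9 edges overall, or leave it unmatched if none does
lex-smallest matching: {1-3, 4-0, 8-7, 9-15, 11-13, 12-2, 17-10, 18-22, 21-5}

Lex-smallest maximum matching: {(1,3), (4,0), (8,7), (9,15), (11,13), (12,2), (17,10), (18,22), (21,5)}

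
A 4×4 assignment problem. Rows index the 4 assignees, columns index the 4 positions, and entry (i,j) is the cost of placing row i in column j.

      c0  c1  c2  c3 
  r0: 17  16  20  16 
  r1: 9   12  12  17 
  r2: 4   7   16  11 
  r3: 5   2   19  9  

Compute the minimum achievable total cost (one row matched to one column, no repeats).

optimal assignment: row0→col3 (cost 16), row1→col2 (cost 12), row2→col0 (cost 4), row3→col1 (cost 2)
total = 16 + 12 + 4 + 2 = 34

Minimum assignment cost: 34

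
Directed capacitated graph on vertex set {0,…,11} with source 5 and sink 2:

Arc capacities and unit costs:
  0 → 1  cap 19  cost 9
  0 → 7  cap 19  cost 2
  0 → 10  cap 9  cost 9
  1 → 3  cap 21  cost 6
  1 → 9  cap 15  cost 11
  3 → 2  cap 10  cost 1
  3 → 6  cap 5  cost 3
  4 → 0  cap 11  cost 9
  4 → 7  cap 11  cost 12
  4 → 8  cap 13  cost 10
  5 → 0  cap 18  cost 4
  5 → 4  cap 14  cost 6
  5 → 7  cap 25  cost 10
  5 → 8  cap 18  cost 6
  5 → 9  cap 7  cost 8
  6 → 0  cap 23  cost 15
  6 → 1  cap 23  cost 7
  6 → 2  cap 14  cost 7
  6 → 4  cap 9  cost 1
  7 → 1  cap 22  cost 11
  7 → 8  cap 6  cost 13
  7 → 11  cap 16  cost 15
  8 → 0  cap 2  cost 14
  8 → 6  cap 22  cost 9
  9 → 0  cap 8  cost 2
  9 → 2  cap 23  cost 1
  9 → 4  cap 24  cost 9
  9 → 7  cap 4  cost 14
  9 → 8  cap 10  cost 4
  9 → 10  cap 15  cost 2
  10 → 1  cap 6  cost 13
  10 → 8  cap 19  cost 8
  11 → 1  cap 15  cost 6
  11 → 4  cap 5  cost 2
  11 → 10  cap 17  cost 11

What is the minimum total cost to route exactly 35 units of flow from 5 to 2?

shortest-cost path #1: 5→9→2 push 7 @ unit cost 9 (adds 63)
shortest-cost path #2: 5→0→1→3→2 push 10 @ unit cost 20 (adds 200)
shortest-cost path #3: 5→8→6→2 push 14 @ unit cost 22 (adds 308)
shortest-cost path #4: 5→0→1→9→2 push 4 @ unit cost 25 (adds 100)
total cost = 671

Minimum cost for 35 units: 671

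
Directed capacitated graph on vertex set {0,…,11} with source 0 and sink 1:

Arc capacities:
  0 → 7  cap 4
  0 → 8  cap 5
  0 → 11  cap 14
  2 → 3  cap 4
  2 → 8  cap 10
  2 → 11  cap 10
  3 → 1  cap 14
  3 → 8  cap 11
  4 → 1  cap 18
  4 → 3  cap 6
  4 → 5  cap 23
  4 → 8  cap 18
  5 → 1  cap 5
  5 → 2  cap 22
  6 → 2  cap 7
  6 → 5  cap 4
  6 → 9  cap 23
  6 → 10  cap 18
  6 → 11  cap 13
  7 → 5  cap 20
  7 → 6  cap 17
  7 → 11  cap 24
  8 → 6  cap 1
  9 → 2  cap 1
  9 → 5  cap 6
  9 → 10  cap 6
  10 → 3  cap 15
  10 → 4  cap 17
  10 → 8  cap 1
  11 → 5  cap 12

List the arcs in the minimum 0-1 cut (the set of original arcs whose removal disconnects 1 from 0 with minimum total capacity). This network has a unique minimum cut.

augment #1: 0→7→5→1 push 4
augment #2: 0→11→5→1 push 1
augment #3: 0→8→6→2→3→1 push 1
augment #4: 0→11→5→2→3→1 push 3
augment #5: 0→11→5→2→6→10→3→1 push 1
augment #6: 0→11→5→7→6→10→3→1 push 4
max flow = 14; residual-reachable set from 0 gives S-side
cut edges (S→T): {(0,7), (2,3), (5,1), (8,6)} total cap 14

Min-cut arcs: {(0,7), (2,3), (5,1), (8,6)} (total capacity 14)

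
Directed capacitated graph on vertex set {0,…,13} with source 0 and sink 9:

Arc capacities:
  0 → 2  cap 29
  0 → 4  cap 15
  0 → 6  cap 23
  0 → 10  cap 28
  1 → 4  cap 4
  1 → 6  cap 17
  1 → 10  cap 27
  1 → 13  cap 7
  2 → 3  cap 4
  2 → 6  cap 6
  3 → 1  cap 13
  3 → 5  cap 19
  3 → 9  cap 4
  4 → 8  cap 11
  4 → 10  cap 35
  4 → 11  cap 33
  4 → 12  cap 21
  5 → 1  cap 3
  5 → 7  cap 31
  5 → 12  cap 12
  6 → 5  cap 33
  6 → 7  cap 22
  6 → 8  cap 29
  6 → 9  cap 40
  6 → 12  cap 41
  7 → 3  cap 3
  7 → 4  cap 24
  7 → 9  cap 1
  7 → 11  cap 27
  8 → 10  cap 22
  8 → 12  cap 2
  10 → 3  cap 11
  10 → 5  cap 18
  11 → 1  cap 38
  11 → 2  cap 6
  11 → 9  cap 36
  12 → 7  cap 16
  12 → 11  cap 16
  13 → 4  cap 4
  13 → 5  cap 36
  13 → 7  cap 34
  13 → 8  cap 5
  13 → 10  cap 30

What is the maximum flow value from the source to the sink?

augment #1: 0→6→9 bottleneck 23, total now 23
augment #2: 0→2→3→9 bottleneck 4, total now 27
augment #3: 0→2→6→9 bottleneck 6, total now 33
augment #4: 0→4→11→9 bottleneck 15, total now 48
augment #5: 0→10→5→7→9 bottleneck 1, total now 49
augment #6: 0→10→3→1→6→9 bottleneck 11, total now 60
augment #7: 0→10→5→7→11→9 bottleneck 16, total now 76

Maximum flow value: 76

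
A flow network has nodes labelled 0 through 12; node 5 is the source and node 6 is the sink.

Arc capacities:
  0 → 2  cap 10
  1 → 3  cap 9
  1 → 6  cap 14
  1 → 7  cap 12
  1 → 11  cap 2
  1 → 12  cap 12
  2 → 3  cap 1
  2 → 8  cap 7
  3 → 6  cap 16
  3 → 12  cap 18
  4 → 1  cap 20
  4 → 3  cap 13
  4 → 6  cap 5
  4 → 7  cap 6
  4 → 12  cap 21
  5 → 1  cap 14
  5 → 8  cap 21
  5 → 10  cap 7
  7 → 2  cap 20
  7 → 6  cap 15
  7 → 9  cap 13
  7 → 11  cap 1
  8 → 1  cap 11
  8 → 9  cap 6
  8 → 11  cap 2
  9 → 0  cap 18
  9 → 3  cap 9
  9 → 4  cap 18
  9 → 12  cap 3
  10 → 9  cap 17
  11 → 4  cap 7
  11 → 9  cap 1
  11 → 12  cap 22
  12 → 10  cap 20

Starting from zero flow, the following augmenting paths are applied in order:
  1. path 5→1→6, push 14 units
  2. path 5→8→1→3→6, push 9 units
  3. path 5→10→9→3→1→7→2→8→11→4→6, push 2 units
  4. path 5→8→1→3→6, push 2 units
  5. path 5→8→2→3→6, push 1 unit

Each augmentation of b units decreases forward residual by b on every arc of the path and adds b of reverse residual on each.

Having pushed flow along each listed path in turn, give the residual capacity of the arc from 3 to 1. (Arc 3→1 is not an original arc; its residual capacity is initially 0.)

Residual capacity of (3,1): 9

after path 1 (5→1→6, push 14): res(3,1)=0
after path 2 (5→8→1→3→6, push 9): res(3,1)=9
after path 3 (5→10→9→3→1→7→2→8→11→4→6, push 2): res(3,1)=7
after path 4 (5→8→1→3→6, push 2): res(3,1)=9
after path 5 (5→8→2→3→6, push 1): res(3,1)=9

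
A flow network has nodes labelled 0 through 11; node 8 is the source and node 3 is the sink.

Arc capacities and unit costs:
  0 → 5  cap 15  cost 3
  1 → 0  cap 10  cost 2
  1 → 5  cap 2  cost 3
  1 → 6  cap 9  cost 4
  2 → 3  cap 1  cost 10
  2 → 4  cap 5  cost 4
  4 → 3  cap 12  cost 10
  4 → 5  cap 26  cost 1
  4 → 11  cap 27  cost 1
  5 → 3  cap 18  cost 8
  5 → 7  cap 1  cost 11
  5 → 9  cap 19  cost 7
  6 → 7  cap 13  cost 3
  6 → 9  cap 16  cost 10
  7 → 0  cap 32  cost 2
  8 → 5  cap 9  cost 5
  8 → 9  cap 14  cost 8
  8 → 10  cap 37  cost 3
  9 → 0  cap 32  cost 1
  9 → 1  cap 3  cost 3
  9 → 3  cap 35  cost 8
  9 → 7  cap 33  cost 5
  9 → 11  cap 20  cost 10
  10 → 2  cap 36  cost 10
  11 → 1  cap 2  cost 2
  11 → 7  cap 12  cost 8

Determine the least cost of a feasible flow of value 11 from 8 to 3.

shortest-cost path #1: 8→5→3 push 9 @ unit cost 13 (adds 117)
shortest-cost path #2: 8→9→3 push 2 @ unit cost 16 (adds 32)
total cost = 149

Minimum cost for 11 units: 149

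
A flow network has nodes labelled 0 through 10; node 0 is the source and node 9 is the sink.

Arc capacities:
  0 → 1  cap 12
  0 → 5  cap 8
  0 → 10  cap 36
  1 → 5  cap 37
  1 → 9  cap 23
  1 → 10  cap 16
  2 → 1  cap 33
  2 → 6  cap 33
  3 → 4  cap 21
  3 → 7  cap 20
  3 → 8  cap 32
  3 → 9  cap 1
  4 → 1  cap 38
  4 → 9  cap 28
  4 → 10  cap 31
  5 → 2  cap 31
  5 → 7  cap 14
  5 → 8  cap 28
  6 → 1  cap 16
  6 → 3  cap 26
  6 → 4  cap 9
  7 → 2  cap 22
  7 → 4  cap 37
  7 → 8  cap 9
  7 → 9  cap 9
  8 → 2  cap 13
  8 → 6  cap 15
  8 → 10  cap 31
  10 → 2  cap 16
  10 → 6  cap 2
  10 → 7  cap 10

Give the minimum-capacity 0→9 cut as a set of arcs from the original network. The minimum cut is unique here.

Min-cut arcs: {(0,1), (0,5), (10,2), (10,6), (10,7)} (total capacity 48)

augment #1: 0→1→9 push 12
augment #2: 0→5→7→9 push 8
augment #3: 0→10→7→9 push 1
augment #4: 0→10→2→1→9 push 11
augment #5: 0→10→6→3→9 push 1
augment #6: 0→10→6→4→9 push 1
augment #7: 0→10→7→4→9 push 9
augment #8: 0→10→2→6→4→9 push 5
max flow = 48; residual-reachable set from 0 gives S-side
cut edges (S→T): {(0,1), (0,5), (10,2), (10,6), (10,7)} total cap 48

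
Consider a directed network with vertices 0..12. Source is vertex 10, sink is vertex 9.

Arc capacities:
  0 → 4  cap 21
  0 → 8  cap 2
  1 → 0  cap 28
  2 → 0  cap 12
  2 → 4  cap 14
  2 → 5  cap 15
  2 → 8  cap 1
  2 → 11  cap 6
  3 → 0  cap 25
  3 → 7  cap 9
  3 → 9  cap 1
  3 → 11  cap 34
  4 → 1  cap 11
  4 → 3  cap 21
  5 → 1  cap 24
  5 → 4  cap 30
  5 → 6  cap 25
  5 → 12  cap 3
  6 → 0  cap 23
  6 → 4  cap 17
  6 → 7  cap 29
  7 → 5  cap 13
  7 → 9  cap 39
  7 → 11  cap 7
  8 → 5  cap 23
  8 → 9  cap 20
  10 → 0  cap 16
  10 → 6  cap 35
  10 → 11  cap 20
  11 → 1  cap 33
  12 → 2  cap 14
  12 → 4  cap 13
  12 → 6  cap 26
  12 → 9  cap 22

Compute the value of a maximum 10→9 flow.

augment #1: 10→0→8→9 bottleneck 2, total now 2
augment #2: 10→6→7→9 bottleneck 29, total now 31
augment #3: 10→0→4→3→9 bottleneck 1, total now 32
augment #4: 10→0→4→3→7→9 bottleneck 9, total now 41

Maximum flow value: 41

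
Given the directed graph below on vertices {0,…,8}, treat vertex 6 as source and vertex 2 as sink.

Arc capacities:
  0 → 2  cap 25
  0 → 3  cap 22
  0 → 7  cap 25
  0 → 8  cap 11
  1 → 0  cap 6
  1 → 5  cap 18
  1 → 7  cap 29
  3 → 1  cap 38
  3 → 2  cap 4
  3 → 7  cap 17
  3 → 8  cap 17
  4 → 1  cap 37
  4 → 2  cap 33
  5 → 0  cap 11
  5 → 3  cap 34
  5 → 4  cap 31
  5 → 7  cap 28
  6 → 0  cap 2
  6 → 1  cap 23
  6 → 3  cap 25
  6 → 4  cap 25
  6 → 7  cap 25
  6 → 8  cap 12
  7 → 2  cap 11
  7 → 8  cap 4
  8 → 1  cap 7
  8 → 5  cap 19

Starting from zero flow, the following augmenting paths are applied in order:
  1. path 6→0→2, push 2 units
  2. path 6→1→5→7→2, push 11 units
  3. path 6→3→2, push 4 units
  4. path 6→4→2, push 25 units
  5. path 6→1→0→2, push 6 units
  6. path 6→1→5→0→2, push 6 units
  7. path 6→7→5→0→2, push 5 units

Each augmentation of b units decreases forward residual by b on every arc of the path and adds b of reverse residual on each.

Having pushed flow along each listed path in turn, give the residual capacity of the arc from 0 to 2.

after path 1 (6→0→2, push 2): res(0,2)=23
after path 2 (6→1→5→7→2, push 11): res(0,2)=23
after path 3 (6→3→2, push 4): res(0,2)=23
after path 4 (6→4→2, push 25): res(0,2)=23
after path 5 (6→1→0→2, push 6): res(0,2)=17
after path 6 (6→1→5→0→2, push 6): res(0,2)=11
after path 7 (6→7→5→0→2, push 5): res(0,2)=6

Residual capacity of (0,2): 6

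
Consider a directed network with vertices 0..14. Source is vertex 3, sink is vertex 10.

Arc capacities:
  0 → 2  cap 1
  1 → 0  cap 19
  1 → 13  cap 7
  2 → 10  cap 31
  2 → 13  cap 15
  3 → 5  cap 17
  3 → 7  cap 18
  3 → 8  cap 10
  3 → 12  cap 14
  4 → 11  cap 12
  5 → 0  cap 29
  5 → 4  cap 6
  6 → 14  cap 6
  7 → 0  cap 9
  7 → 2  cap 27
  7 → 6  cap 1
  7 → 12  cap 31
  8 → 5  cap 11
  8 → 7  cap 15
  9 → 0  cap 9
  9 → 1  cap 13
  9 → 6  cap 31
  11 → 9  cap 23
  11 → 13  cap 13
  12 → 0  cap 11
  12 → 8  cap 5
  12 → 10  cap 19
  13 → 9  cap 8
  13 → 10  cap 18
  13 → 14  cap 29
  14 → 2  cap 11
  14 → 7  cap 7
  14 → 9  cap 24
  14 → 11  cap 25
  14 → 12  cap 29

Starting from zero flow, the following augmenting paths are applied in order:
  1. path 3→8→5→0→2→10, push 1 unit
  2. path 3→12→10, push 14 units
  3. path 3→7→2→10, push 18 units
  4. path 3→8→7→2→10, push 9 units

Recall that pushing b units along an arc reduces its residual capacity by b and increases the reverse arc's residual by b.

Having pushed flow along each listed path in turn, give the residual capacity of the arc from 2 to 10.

Residual capacity of (2,10): 3

after path 1 (3→8→5→0→2→10, push 1): res(2,10)=30
after path 2 (3→12→10, push 14): res(2,10)=30
after path 3 (3→7→2→10, push 18): res(2,10)=12
after path 4 (3→8→7→2→10, push 9): res(2,10)=3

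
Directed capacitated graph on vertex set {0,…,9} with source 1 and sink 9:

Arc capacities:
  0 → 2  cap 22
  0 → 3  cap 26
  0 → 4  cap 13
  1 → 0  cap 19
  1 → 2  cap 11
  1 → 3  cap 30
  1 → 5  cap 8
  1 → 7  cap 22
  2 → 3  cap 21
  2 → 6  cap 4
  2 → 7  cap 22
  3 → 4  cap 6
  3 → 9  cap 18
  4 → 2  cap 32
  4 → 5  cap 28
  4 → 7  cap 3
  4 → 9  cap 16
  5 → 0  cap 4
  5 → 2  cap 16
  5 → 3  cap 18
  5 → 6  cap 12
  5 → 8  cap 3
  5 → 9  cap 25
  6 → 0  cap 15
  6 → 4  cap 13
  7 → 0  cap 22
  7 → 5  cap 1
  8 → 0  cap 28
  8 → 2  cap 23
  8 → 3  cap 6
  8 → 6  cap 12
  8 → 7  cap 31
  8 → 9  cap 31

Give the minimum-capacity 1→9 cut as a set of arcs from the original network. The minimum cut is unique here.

augment #1: 1→3→9 push 18
augment #2: 1→5→9 push 8
augment #3: 1→0→4→9 push 13
augment #4: 1→3→4→9 push 3
augment #5: 1→7→5→9 push 1
augment #6: 1→3→4→5→9 push 3
augment #7: 1→2→6→4→5→9 push 4
max flow = 50; residual-reachable set from 1 gives S-side
cut edges (S→T): {(0,4), (1,5), (2,6), (3,4), (3,9), (7,5)} total cap 50

Min-cut arcs: {(0,4), (1,5), (2,6), (3,4), (3,9), (7,5)} (total capacity 50)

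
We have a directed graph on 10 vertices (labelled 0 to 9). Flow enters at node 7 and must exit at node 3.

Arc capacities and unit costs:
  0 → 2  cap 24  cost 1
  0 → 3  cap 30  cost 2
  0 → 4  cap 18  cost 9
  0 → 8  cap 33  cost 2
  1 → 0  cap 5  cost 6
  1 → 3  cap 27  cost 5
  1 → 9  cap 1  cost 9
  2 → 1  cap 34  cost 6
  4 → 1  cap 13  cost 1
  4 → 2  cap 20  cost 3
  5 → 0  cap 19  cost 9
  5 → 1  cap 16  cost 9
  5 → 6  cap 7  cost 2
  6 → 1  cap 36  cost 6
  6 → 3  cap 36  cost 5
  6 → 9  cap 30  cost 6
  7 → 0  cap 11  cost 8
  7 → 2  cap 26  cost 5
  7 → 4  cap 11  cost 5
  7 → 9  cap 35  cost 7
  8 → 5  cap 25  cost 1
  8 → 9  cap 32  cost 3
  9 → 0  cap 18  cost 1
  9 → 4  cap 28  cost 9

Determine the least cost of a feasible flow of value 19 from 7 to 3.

Minimum cost for 19 units: 190

shortest-cost path #1: 7→0→3 push 11 @ unit cost 10 (adds 110)
shortest-cost path #2: 7→9→0→3 push 8 @ unit cost 10 (adds 80)
total cost = 190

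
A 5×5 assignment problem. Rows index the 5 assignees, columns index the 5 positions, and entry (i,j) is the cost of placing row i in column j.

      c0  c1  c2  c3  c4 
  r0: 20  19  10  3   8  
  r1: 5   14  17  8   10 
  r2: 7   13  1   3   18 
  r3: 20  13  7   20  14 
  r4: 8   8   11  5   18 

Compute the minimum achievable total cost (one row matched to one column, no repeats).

one of 2 optimal assignments: row0→col3 (cost 3), row1→col0 (cost 5), row2→col2 (cost 1), row3→col4 (cost 14), row4→col1 (cost 8)
total = 3 + 5 + 1 + 14 + 8 = 31

Minimum assignment cost: 31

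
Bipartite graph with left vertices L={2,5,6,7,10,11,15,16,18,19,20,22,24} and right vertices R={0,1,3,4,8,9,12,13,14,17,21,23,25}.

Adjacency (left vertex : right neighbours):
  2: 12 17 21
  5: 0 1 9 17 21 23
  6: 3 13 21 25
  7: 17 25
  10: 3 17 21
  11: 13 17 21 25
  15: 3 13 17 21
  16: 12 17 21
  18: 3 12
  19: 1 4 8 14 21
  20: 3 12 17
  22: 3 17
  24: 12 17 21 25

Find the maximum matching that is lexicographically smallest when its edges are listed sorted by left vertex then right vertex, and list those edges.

|M| = 8 (so the lex-smallest maximum matching has 8 edges)
process left vertices in ascending order; for each, take the smallest-labelled available neighbour that still permits 8 edges overall, or leave it unmatched if none does
lex-smallest matching: {2-12, 5-0, 6-3, 7-17, 10-21, 11-13, 19-1, 24-25}

Lex-smallest maximum matching: {(2,12), (5,0), (6,3), (7,17), (10,21), (11,13), (19,1), (24,25)}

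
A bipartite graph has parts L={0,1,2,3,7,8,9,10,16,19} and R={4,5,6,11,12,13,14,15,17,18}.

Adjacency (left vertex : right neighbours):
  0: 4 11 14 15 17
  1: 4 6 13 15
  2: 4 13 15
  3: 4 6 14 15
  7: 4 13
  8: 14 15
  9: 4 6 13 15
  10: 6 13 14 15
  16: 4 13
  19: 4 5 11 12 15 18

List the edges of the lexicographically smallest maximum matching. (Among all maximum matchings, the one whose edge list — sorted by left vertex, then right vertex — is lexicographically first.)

|M| = 7 (so the lex-smallest maximum matching has 7 edges)
process left vertices in ascending order; for each, take the smallest-labelled available neighbour that still permits 7 edges overall, or leave it unmatched if none does
lex-smallest matching: {0-11, 1-4, 2-13, 3-6, 8-14, 9-15, 19-5}

Lex-smallest maximum matching: {(0,11), (1,4), (2,13), (3,6), (8,14), (9,15), (19,5)}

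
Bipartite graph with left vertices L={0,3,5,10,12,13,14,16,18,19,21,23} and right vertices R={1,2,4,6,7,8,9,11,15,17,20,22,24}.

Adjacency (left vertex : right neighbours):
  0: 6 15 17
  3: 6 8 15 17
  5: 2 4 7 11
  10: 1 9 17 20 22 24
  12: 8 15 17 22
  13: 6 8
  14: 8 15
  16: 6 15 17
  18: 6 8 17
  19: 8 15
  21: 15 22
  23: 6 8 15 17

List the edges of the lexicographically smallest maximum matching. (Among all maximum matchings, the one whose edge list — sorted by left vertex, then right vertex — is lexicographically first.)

|M| = 7 (so the lex-smallest maximum matching has 7 edges)
process left vertices in ascending order; for each, take the smallest-labelled available neighbour that still permits 7 edges overall, or leave it unmatched if none does
lex-smallest matching: {0-6, 3-8, 5-2, 10-1, 12-15, 16-17, 21-22}

Lex-smallest maximum matching: {(0,6), (3,8), (5,2), (10,1), (12,15), (16,17), (21,22)}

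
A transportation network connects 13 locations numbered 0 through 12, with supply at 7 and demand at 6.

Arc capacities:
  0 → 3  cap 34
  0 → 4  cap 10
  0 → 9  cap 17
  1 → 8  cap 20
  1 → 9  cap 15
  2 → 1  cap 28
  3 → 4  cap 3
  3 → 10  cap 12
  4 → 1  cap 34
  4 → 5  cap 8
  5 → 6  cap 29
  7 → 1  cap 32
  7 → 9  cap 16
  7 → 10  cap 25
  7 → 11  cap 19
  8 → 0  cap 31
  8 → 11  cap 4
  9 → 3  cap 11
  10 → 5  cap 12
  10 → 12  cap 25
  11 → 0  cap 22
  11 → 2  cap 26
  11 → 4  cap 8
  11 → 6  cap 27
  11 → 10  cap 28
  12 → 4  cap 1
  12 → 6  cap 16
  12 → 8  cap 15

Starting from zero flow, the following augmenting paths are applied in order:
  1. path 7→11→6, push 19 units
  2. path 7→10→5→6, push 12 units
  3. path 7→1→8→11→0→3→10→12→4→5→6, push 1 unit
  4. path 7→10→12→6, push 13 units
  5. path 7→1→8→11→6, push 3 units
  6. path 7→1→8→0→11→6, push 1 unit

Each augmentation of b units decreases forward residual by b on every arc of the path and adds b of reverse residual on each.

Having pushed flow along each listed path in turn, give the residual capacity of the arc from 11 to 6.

after path 1 (7→11→6, push 19): res(11,6)=8
after path 2 (7→10→5→6, push 12): res(11,6)=8
after path 3 (7→1→8→11→0→3→10→12→4→5→6, push 1): res(11,6)=8
after path 4 (7→10→12→6, push 13): res(11,6)=8
after path 5 (7→1→8→11→6, push 3): res(11,6)=5
after path 6 (7→1→8→0→11→6, push 1): res(11,6)=4

Residual capacity of (11,6): 4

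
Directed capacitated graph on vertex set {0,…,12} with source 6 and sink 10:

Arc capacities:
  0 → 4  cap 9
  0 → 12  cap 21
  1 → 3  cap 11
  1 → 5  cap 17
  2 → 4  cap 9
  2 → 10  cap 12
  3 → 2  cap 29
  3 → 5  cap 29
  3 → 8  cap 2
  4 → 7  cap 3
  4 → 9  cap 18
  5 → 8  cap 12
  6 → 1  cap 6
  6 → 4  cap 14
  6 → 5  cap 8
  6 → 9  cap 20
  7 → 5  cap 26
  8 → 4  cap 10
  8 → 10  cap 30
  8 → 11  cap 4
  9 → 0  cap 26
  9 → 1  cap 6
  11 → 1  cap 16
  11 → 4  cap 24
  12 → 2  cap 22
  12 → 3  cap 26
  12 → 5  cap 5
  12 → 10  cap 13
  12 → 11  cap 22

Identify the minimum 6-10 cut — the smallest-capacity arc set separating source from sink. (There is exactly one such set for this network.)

augment #1: 6→5→8→10 push 8
augment #2: 6→1→3→2→10 push 6
augment #3: 6→9→0→12→10 push 13
augment #4: 6→4→7→5→8→10 push 3
augment #5: 6→9→0→12→2→10 push 6
augment #6: 6→9→1→3→8→10 push 1
augment #7: 6→4→9→1→3→8→10 push 1
augment #8: 6→4→9→1→5→8→10 push 1
max flow = 39; residual-reachable set from 6 gives S-side
cut edges (S→T): {(2,10), (3,8), (5,8), (12,10)} total cap 39

Min-cut arcs: {(2,10), (3,8), (5,8), (12,10)} (total capacity 39)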